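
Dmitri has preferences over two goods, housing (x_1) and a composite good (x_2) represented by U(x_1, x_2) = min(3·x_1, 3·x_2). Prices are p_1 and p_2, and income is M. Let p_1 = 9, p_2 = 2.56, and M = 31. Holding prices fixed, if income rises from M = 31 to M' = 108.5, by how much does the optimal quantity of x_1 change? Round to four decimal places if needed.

Leontief preferences: the optimum is at the kink where x_1/3 = x_2/3, i.e. x_2 = x_1.
Budget: p_1·x_1 + p_2·x_1 = M, so (3·p_1 + 3·p_2)·x_1 = 3·M.
Demand: x_1*(p_1,p_2,M) = 3·M/(3·p_1 + 3·p_2), x_2* = 3·M/(3·p_1 + 3·p_2).
Here 3·9 + 3·2.56 = 34.68, giving x_1* = 2.6817.
At M' = 108.5: x_1* = 9.3858. Change: 9.3858 − 2.6817 = 6.7042.

Δx_1* = 6.7042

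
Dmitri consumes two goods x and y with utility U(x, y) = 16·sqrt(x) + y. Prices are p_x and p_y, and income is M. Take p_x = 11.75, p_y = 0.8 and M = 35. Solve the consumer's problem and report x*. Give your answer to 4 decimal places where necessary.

Utility is quasi-linear in y; the FOC for x is 8/√x = p_x/p_y.
Solve: √x = 8·p_y/p_x, so x*(p_x,p_y) = (8·p_y/p_x)², and y* = (M − p_x·x*)/p_y.
Plugging in: x* = (8·0.8/11.75)² = 0.2967.

x* = 0.2967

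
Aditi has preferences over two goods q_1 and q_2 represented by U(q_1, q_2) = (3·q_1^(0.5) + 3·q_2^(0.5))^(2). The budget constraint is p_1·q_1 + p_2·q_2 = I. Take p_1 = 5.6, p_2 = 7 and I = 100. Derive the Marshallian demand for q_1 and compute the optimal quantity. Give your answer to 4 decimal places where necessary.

With the ratio pinned down, the budget gives q_1* = I/(p_1 + p_2·(q_2/q_1)) and q_2* = (q_2/q_1)·q_1*.
Numerically q_2/q_1 = 0.64, so q_1* = 100/(5.6 + 7·0.64) = 9.9206.

q_1* = 9.9206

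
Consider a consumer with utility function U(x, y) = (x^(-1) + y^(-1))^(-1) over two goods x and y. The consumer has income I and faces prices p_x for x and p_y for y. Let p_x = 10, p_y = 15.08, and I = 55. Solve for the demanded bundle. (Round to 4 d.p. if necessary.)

Substitute y = (y/x)·x into the budget: x* = I/(p_x + p_y·(y/x)).
Numerically y/x = 0.814328, so x* = 55/(10 + 15.08·0.814328) = 2.4686 and y* = 0.814328·2.4686 = 2.0102.

x* = 2.4686, y* = 2.0102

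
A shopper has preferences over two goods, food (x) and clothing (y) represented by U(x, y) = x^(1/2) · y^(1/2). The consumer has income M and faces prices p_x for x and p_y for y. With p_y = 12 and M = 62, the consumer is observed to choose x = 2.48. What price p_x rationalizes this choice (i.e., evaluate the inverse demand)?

p_x = 12.5

Tangency: MRS = y/x = p_x/p_y.
Rearranging, p_y·y = p_x·x. Substituting into the budget gives p_x·x·(1 + 1) = M.
Demand: x*(p_x,p_y,M) = 0.5·M/p_x and y* = 0.5·M/p_y.
Set x* = 2.48 in the demand function and solve for p_x: p_x = 12.5.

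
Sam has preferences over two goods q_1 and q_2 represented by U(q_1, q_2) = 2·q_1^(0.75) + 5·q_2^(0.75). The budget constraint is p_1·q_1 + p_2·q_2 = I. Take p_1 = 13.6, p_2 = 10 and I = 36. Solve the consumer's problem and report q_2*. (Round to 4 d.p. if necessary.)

From the CES first-order condition, (2/5)·(q_2/q_1)^(0.25) = p_1/p_2.
Solve for the ratio: q_2/q_1 = [(5/2)·p_1/p_2]^(4).
Substitute q_2 = (q_2/q_1)·q_1 into the budget: q_1* = I/(p_1 + p_2·(q_2/q_1)).
Numerically q_2/q_1 = 133.6336, so q_1* = 36/(13.6 + 10·133.6336) = 0.0267 and q_2* = 133.6336·0.0267 = 3.5637.

q_2* = 3.5637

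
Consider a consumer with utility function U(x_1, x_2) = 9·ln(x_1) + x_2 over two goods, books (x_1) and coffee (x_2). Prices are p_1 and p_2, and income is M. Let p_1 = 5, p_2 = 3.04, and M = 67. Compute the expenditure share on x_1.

Set MRS = p_1/p_2: (9/x_1)/1 = p_1/p_2.
So x_1*(p_1,p_2) = 9·p_2/p_1, independent of income; and x_2* = (M − 9·p_2)/p_2.
At the given prices: x_1* = 9·3.04/5 = 5.472, and x_2* = 13.0395.
Expenditure on x_1: 5·5.472 = 27.36; share = 0.4084.

share on x_1 = 0.4084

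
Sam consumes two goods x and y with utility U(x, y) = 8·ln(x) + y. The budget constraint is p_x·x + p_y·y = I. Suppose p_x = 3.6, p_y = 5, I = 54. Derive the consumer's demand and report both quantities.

x* = 11.1111, y* = 2.8

MU_x = 8/x, MU_y = 1. Tangency: 8/x = p_x/p_y.
So x*(p_x,p_y) = 8·p_y/p_x, independent of income; and y* = (I − 8·p_y)/p_y.
At the given prices: x* = 8·5/3.6 = 11.1111, and y* = 2.8.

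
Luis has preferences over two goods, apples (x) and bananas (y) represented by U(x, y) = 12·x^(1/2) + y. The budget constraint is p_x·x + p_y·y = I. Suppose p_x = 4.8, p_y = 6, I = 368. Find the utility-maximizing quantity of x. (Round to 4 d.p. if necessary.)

MU_x = 6/√x, MU_y = 1. Tangency: 6/√x = p_x/p_y.
Thus x* = (6·p_y/p_x)² — independent of I — with the rest of income spent on y.
Plugging in: x* = (6·6/4.8)² = 56.25.

x* = 56.25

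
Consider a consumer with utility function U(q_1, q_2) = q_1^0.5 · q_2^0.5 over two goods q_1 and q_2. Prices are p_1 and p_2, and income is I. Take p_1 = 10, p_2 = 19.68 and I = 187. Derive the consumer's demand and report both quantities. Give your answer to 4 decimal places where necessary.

q_1* = 9.35, q_2* = 4.751

Tangency: MRS = q_2/q_1 = p_1/p_2.
Rearranging, p_2·q_2 = p_1·q_1. Substituting into the budget gives p_1·q_1·(1 + 1) = I.
Demand: q_1*(p_1,p_2,I) = 0.5·I/p_1 and q_2* = 0.5·I/p_2.
At p_1=10, p_2=19.68, I=187: q_1* = 0.5·187/10 = 9.35, q_2* = 4.751.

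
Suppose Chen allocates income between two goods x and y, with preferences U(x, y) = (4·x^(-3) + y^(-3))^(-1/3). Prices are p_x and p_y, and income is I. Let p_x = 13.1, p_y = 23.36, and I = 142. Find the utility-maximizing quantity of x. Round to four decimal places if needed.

MU_x ∝ 4·x^(-4), MU_y ∝ y^(-4), so MRS = 4·(y/x)^(4) = p_x/p_y.
Solve for the ratio: y/x = [(1/4)·p_x/p_y]^(0.25).
Substitute y = (y/x)·x into the budget: x* = I/(p_x + p_y·(y/x)).
Numerically y/x = 0.611906, so x* = 142/(13.1 + 23.36·0.611906) = 5.1836.

x* = 5.1836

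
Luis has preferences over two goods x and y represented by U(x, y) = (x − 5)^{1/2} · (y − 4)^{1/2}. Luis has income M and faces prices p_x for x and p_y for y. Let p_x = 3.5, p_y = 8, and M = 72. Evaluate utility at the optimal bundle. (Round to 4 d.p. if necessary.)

Substituting into the budget: x* = 5 + 0.5·(M − 5·p_x − 4·p_y)/p_x, and y* = 4 + 0.5·(…)/p_y.
Discretionary income = 72 − 5·3.5 − 4·8 = 22.5; x* = 5 + 0.5·22.5/3.5 = 8.2143; y* = 4 + 0.5·22.5/8 = 5.4062.
Utility at the optimum: U(8.2143, 5.4062) = 2.1261.

V = 2.1261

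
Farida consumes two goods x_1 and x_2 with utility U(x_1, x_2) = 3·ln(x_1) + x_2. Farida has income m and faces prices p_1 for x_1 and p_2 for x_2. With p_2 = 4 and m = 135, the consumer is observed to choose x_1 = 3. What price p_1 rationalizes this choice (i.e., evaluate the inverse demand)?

Set MRS = p_1/p_2: (3/x_1)/1 = p_1/p_2.
So x_1*(p_1,p_2) = 3·p_2/p_1, independent of income; and x_2* = (m − 3·p_2)/p_2.
Set x_1* = 3 in the demand function and solve for p_1: p_1 = 4.

p_1 = 4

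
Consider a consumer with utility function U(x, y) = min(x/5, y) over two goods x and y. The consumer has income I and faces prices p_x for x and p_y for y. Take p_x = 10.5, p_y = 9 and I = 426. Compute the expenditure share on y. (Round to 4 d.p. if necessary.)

share on y = 0.1463

With perfect complements, no substitution: consume in ratio x:y = 5:1.
Budget: p_x·x + p_y·(1/5)·x = I, so (5·p_x + p_y)·x = 5·I.
Demand: x*(p_x,p_y,I) = 5·I/(5·p_x + p_y), y* = I/(5·p_x + p_y).
Here 5·10.5 + 9 = 61.5, giving x* = 34.6341 and y* = 6.9268.
Expenditure on y: 9·6.9268 = 62.3415; share = 0.1463.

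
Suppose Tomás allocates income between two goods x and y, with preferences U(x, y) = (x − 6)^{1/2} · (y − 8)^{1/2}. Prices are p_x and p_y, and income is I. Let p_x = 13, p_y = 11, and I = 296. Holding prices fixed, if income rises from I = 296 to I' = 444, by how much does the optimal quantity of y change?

Δy* = 6.7273

After buying the subsistence bundle (6, 8), a share 0.5 of the remaining income goes to x: x* = 6 + 0.5·(I − 6p_x − 8p_y)/p_x.
Discretionary income = 296 − 6·13 − 8·11 = 130; y* = 8 + 0.5·130/11 = 13.9091.
At I' = 444: y* = 20.6364. Change: 20.6364 − 13.9091 = 6.7273.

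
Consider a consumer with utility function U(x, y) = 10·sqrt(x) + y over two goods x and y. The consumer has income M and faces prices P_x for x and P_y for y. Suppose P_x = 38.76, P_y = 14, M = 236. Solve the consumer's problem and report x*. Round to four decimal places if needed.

Plugging in: x* = (5·14/38.76)² = 3.2616.

x* = 3.2616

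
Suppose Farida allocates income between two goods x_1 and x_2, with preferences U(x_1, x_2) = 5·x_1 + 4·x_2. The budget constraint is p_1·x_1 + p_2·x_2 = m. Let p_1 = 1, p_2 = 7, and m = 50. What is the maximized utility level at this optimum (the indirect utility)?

V = 250

Perfect substitutes: compare marginal utility per dollar. 5/p_1 vs 4/p_2 → 5 vs 0.5714.
x_1 gives more utility per dollar, so spend all income on x_1: x_1* = m/p_1, x_2* = 0.
Numerically: x_1* = 50, x_2* = 0.
Utility at the optimum: U(50, 0) = 250.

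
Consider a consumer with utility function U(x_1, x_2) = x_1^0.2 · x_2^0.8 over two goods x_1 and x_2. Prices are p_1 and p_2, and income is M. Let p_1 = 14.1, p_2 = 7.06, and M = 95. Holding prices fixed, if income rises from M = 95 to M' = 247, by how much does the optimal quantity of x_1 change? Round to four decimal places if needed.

Δx_1* = 2.156

The MRS is (1/4)·x_2/x_1. Set MRS = p_1/p_2.
So 0.2·p_2·x_2 = 0.8·p_1·x_1; combined with the budget, a share 0.2 of income goes to x_1.
Demand: x_1*(p_1,p_2,M) = 0.2·M/p_1 and x_2* = 0.8·M/p_2.
At p_1=14.1, p_2=7.06, M=95: x_1* = 0.2·95/14.1 = 1.3475.
At M' = 247: x_1* = 3.5035. Change: 3.5035 − 1.3475 = 2.156.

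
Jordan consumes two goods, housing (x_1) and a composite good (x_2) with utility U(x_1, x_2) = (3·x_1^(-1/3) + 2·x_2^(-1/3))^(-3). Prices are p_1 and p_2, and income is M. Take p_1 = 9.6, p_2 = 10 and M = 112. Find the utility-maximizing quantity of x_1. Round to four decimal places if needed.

MU_x_1 ∝ 3·x_1^(-4/3), MU_x_2 ∝ 2·x_2^(-4/3), so MRS = (3/2)·(x_2/x_1)^(4/3) = p_1/p_2.
Solve for the ratio: x_2/x_1 = [(2/3)·p_1/p_2]^(0.75).
With the ratio pinned down, the budget gives x_1* = M/(p_1 + p_2·(x_2/x_1)) and x_2* = (x_2/x_1)·x_1*.
Numerically x_2/x_1 = 0.715542, so x_1* = 112/(9.6 + 10·0.715542) = 6.6844.

x_1* = 6.6844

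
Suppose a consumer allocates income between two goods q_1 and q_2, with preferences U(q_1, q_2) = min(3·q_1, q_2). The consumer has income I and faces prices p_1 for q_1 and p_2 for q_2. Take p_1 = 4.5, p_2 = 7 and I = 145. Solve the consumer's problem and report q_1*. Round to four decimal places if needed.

q_1* = 5.6863

Demand: q_1*(p_1,p_2,I) = I/(p_1 + 3·p_2), q_2* = 3·I/(p_1 + 3·p_2).
Here 4.5 + 3·7 = 25.5, giving q_1* = 5.6863.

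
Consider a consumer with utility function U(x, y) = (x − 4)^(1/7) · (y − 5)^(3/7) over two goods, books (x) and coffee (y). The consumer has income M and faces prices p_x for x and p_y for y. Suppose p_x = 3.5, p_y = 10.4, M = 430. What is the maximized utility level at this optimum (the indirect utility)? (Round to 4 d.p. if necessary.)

Discretionary income = 430 − 4·3.5 − 5·10.4 = 364; x* = 4 + 0.25·364/3.5 = 30; y* = 5 + 0.75·364/10.4 = 31.25.
Utility at the optimum: U(30, 31.25) = 6.4616.

V = 6.4616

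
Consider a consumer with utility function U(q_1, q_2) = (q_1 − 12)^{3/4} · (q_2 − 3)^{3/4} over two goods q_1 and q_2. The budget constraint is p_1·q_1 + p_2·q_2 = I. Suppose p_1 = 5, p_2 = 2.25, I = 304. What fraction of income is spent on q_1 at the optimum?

Let q_1' = q_1−12, q_2' = q_2−3. MRS = q_2'/q_1' = p_1/p_2.
After buying the subsistence bundle (12, 3), a share 0.5 of the remaining income goes to q_1: q_1* = 12 + 0.5·(I − 12p_1 − 3p_2)/p_1.
Discretionary income = 304 − 12·5 − 3·2.25 = 237.25; q_1* = 12 + 0.5·237.25/5 = 35.725; q_2* = 3 + 0.5·237.25/2.25 = 55.7222.
Expenditure on q_1: 5·35.725 = 178.625; share = 0.5876.

share on q_1 = 0.5876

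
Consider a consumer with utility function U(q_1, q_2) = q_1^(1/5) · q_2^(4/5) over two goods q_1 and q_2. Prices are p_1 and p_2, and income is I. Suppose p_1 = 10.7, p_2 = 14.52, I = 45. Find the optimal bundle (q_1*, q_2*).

The MRS is (1/4)·q_2/q_1. Set MRS = p_1/p_2.
Rearranging, p_2·q_2 = 4·p_1·q_1. Substituting into the budget gives p_1·q_1·(1 + 4) = I.
Demand: q_1*(p_1,p_2,I) = 0.2·I/p_1 and q_2* = 0.8·I/p_2.
At p_1=10.7, p_2=14.52, I=45: q_1* = 0.2·45/10.7 = 0.8411, q_2* = 2.4793.

q_1* = 0.8411, q_2* = 2.4793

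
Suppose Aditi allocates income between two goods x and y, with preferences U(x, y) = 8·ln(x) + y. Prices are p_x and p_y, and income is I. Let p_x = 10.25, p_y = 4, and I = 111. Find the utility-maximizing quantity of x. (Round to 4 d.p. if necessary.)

x* = 3.122

Set MRS = p_x/p_y: (8/x)/1 = p_x/p_y.
So x*(p_x,p_y) = 8·p_y/p_x, independent of income; and y* = (I − 8·p_y)/p_y.
At the given prices: x* = 8·4/10.25 = 3.122.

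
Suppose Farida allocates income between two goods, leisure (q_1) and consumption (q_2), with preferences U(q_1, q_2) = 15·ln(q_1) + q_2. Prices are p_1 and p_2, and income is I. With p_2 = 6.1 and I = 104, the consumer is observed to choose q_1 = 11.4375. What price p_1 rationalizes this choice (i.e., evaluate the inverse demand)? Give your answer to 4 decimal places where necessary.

p_1 = 8

MU_q_1 = 15/q_1, MU_q_2 = 1. Tangency: 15/q_1 = p_1/p_2.
So q_1*(p_1,p_2) = 15·p_2/p_1, independent of income; and q_2* = (I − 15·p_2)/p_2.
Set q_1* = 11.4375 in the demand function and solve for p_1: p_1 = 8.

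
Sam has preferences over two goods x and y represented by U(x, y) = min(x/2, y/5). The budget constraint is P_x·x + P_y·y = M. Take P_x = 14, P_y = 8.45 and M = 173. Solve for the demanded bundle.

x* = 4.9253, y* = 12.3132

With perfect complements, no substitution: consume in ratio x:y = 2:5.
Budget: P_x·x + P_y·(5/2)·x = M, so (2·P_x + 5·P_y)·x = 2·M.
Demand: x*(P_x,P_y,M) = 2·M/(2·P_x + 5·P_y), y* = 5·M/(2·P_x + 5·P_y).
Here 2·14 + 5·8.45 = 70.25, giving x* = 4.9253 and y* = 12.3132.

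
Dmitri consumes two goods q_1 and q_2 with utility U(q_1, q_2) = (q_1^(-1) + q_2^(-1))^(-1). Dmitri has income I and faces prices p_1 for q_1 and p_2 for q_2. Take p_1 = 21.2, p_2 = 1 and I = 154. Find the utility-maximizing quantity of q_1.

q_1* = 5.968

From the CES first-order condition, (q_2/q_1)^(2) = p_1/p_2.
Hence q_2/q_1 = (p_1/p_2)^(1/(2)), i.e. raised to the 0.5 power.
Substitute q_2 = (q_2/q_1)·q_1 into the budget: q_1* = I/(p_1 + p_2·(q_2/q_1)).
Numerically q_2/q_1 = 4.604346, so q_1* = 154/(21.2 + 1·4.604346) = 5.968.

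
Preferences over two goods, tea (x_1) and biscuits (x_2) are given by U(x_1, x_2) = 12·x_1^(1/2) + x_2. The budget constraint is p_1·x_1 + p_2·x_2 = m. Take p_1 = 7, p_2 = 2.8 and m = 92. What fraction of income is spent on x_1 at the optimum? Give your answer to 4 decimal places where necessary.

share on x_1 = 0.4383

Solve: √x_1 = 6·p_2/p_1, so x_1*(p_1,p_2) = (6·p_2/p_1)², and x_2* = (m − p_1·x_1*)/p_2.
Plugging in: x_1* = (6·2.8/7)² = 5.76, x_2* = 18.4571.
Expenditure on x_1: 7·5.76 = 40.32; share = 0.4383.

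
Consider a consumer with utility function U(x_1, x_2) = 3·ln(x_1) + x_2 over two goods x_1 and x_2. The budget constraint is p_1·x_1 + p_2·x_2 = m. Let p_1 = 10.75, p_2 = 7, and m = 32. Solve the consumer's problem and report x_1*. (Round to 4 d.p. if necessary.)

MU_x_1 = 3/x_1, MU_x_2 = 1. Tangency: 3/x_1 = p_1/p_2.
So x_1*(p_1,p_2) = 3·p_2/p_1, independent of income; and x_2* = (m − 3·p_2)/p_2.
At the given prices: x_1* = 3·7/10.75 = 1.9535.

x_1* = 1.9535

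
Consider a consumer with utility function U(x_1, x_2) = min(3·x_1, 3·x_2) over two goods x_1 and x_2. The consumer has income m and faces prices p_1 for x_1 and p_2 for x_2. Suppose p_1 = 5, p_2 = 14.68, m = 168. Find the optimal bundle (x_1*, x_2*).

x_1* = 8.5366, x_2* = 8.5366

With perfect complements, no substitution: consume in ratio x_1:x_2 = 3:3.
Budget: p_1·x_1 + p_2·x_1 = m, so (3·p_1 + 3·p_2)·x_1 = 3·m.
Demand: x_1*(p_1,p_2,m) = 3·m/(3·p_1 + 3·p_2), x_2* = 3·m/(3·p_1 + 3·p_2).
Here 3·5 + 3·14.68 = 59.04, giving x_1* = 8.5366 and x_2* = 8.5366.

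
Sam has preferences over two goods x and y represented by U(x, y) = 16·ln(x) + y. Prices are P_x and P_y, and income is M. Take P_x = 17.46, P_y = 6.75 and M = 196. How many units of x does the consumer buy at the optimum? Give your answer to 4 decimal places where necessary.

x* = 6.1856

MU_x = 16/x, MU_y = 1. Tangency: 16/x = P_x/P_y.
So x*(P_x,P_y) = 16·P_y/P_x, independent of income; and y* = (M − 16·P_y)/P_y.
At the given prices: x* = 16·6.75/17.46 = 6.1856.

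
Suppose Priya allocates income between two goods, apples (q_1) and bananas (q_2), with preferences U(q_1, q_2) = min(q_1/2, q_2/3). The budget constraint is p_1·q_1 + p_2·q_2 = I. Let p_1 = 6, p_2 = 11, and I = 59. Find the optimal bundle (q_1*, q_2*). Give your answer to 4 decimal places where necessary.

Here 2·6 + 3·11 = 45, giving q_1* = 2.6222 and q_2* = 3.9333.

q_1* = 2.6222, q_2* = 3.9333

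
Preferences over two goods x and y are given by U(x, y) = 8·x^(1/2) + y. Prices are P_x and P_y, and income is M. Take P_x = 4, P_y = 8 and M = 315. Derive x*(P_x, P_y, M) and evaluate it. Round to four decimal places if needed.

x* = 64

Set MRS = P_x/P_y: 4·x^(−1/2) = P_x/P_y.
Thus x* = (4·P_y/P_x)² — independent of M — with the rest of income spent on y.
Plugging in: x* = (4·8/4)² = 64.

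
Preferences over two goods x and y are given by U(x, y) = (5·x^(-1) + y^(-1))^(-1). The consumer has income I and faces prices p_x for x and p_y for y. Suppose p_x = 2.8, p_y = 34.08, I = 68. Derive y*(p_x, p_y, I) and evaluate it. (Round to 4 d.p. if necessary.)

MU_x ∝ 5·x^(-2), MU_y ∝ y^(-2), so MRS = 5·(y/x)^(2) = p_x/p_y.
Solve for the ratio: y/x = [(1/5)·p_x/p_y]^(0.5).
With the ratio pinned down, the budget gives x* = I/(p_x + p_y·(y/x)) and y* = (y/x)·x*.
Numerically y/x = 0.128187, so x* = 68/(2.8 + 34.08·0.128187) = 9.4858 and y* = 0.128187·9.4858 = 1.216.

y* = 1.216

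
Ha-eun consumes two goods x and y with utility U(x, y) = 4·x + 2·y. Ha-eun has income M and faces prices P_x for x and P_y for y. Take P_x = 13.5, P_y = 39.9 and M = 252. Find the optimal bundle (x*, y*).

Perfect substitutes: compare marginal utility per dollar. 4/P_x vs 2/P_y → 0.2963 vs 0.0501.
x gives more utility per dollar, so spend all income on x: x* = M/P_x, y* = 0.
Numerically: x* = 18.6667, y* = 0.

x* = 18.6667, y* = 0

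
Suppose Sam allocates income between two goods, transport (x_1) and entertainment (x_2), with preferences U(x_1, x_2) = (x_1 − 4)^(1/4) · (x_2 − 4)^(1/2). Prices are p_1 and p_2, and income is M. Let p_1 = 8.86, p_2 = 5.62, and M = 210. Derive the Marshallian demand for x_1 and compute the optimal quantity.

MRS = (1/2)·(x_2−4)/(x_1−4). Tangency with p_1/p_2 gives x_2−4 = 2·(p_1/p_2)·(x_1−4).
After buying the subsistence bundle (4, 4), a share 1/3 of the remaining income goes to x_1: x_1* = 4 + 1/3·(M − 4p_1 − 4p_2)/p_1.
Discretionary income = 210 − 4·8.86 − 4·5.62 = 152.08; x_1* = 4 + 1/3·152.08/8.86 = 9.7216.

x_1* = 9.7216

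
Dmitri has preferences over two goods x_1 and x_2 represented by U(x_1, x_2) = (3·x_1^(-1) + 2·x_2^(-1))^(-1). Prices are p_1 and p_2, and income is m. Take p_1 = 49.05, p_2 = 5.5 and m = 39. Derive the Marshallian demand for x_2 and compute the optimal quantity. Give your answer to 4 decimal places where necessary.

x_2* = 1.5225

MU_x_1 ∝ 3·x_1^(-2), MU_x_2 ∝ 2·x_2^(-2), so MRS = (3/2)·(x_2/x_1)^(2) = p_1/p_2.
Hence x_2/x_1 = ((2/3)·p_1/p_2)^(1/(2)), i.e. raised to the 0.5 power.
Substitute x_2 = (x_2/x_1)·x_1 into the budget: x_1* = m/(p_1 + p_2·(x_2/x_1)).
Numerically x_2/x_1 = 2.43833, so x_1* = 39/(49.05 + 5.5·2.43833) = 0.6244 and x_2* = 2.43833·0.6244 = 1.5225.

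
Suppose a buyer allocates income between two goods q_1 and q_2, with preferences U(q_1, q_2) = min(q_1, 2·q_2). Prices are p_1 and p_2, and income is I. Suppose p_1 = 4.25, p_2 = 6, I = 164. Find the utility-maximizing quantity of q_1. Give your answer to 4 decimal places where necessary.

Leontief preferences: the optimum is at the kink where q_1/2 = q_2/1, i.e. q_2 = (1/2)·q_1.
Budget: p_1·q_1 + p_2·(1/2)·q_1 = I, so (2·p_1 + p_2)·q_1 = 2·I.
Demand: q_1*(p_1,p_2,I) = 2·I/(2·p_1 + p_2), q_2* = I/(2·p_1 + p_2).
Here 2·4.25 + 6 = 14.5, giving q_1* = 22.6207.

q_1* = 22.6207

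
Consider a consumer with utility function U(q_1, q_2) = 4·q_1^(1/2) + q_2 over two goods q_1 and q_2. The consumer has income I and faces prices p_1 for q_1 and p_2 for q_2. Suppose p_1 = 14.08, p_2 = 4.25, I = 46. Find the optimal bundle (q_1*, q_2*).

q_1* = 0.3644, q_2* = 9.6161

Utility is quasi-linear in q_2; the FOC for q_1 is 2/√q_1 = p_1/p_2.
Solve: √q_1 = 2·p_2/p_1, so q_1*(p_1,p_2) = (2·p_2/p_1)², and q_2* = (I − p_1·q_1*)/p_2.
Plugging in: q_1* = (2·4.25/14.08)² = 0.3644, q_2* = 9.6161.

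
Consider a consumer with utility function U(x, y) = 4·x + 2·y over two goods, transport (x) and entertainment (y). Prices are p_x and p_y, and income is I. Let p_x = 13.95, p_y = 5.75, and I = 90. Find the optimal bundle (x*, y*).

x* = 0, y* = 15.6522

Perfect substitutes: compare marginal utility per dollar. 4/p_x vs 2/p_y → 0.2867 vs 0.3478.
y gives more utility per dollar, so spend all income on y: y* = I/p_y, x* = 0.
Numerically: x* = 0, y* = 15.6522.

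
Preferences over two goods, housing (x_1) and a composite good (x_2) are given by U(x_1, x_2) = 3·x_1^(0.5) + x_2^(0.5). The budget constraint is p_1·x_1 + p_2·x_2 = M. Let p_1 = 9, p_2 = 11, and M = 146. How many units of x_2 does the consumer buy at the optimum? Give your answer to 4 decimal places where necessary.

With the ratio pinned down, the budget gives x_1* = M/(p_1 + p_2·(x_2/x_1)) and x_2* = (x_2/x_1)·x_1*.
Numerically x_2/x_1 = 0.07438, so x_1* = 146/(9 + 11·0.07438) = 14.8704 and x_2* = 0.07438·14.8704 = 1.1061.

x_2* = 1.1061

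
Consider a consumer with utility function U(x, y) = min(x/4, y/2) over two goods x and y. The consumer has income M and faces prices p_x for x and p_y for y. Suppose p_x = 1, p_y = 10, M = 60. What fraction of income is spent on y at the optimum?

With perfect complements, no substitution: consume in ratio x:y = 4:2.
Budget: p_x·x + p_y·(1/2)·x = M, so (4·p_x + 2·p_y)·x = 4·M.
Demand: x*(p_x,p_y,M) = 4·M/(4·p_x + 2·p_y), y* = 2·M/(4·p_x + 2·p_y).
Here 4·1 + 2·10 = 24, giving x* = 10 and y* = 5.
Expenditure on y: 10·5 = 50; share = 0.8333.

share on y = 0.8333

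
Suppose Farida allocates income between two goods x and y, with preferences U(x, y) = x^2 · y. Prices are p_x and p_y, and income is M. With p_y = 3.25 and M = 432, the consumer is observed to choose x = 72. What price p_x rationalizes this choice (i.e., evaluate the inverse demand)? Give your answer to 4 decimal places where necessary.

The MRS is 2·y/x. Set MRS = p_x/p_y.
Rearranging, p_y·y = (1/2)·p_x·x. Substituting into the budget gives p_x·x·(1 + (1/2)) = M.
Demand: x*(p_x,p_y,M) = 2/3·M/p_x and y* = 1/3·M/p_y.
Set x* = 72 in the demand function and solve for p_x: p_x = 4.

p_x = 4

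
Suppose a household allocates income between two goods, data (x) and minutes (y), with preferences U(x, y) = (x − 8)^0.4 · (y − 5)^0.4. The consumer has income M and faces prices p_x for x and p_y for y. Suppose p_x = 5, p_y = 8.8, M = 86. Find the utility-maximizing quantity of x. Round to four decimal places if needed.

x* = 8.2

Let x' = x−8, y' = y−5. MRS = y'/x' = p_x/p_y.
Substituting into the budget: x* = 8 + 0.5·(M − 8·p_x − 5·p_y)/p_x, and y* = 5 + 0.5·(…)/p_y.
Discretionary income = 86 − 8·5 − 5·8.8 = 2; x* = 8 + 0.5·2/5 = 8.2.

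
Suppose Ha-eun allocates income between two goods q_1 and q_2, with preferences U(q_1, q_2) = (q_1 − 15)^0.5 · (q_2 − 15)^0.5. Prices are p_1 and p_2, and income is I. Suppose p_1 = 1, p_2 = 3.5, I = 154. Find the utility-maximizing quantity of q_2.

Substituting into the budget: q_1* = 15 + 0.5·(I − 15·p_1 − 15·p_2)/p_1, and q_2* = 15 + 0.5·(…)/p_2.
Discretionary income = 154 − 15·1 − 15·3.5 = 86.5; q_2* = 15 + 0.5·86.5/3.5 = 27.3571.

q_2* = 27.3571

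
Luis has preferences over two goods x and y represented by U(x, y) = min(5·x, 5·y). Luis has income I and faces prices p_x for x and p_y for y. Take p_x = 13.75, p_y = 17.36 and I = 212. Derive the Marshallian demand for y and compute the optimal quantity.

y* = 6.8145

With perfect complements, no substitution: consume in ratio x:y = 5:5.
Budget: p_x·x + p_y·x = I, so (5·p_x + 5·p_y)·x = 5·I.
Demand: x*(p_x,p_y,I) = 5·I/(5·p_x + 5·p_y), y* = 5·I/(5·p_x + 5·p_y).
Here 5·13.75 + 5·17.36 = 155.55, giving y* = 6.8145.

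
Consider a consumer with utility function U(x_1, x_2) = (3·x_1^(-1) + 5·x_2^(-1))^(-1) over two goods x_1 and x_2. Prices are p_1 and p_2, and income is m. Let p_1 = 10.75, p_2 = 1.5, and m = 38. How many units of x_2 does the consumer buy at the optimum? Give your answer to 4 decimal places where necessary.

x_2* = 8.2421

From the CES first-order condition, (3/5)·(x_2/x_1)^(2) = p_1/p_2.
Solve for the ratio: x_2/x_1 = [(5/3)·p_1/p_2]^(0.5).
With the ratio pinned down, the budget gives x_1* = m/(p_1 + p_2·(x_2/x_1)) and x_2* = (x_2/x_1)·x_1*.
Numerically x_2/x_1 = 3.456074, so x_1* = 38/(10.75 + 1.5·3.456074) = 2.3848 and x_2* = 3.456074·2.3848 = 8.2421.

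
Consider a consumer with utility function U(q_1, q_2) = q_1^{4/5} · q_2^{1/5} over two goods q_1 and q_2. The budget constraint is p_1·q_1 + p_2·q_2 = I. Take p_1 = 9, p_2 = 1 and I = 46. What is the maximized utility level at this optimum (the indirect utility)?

V = 4.8089

MU_q_1/MU_q_2 = (0.8·q_2)/(0.2·q_1); tangency sets this equal to p_1/p_2.
Rearranging, p_2·q_2 = (1/4)·p_1·q_1. Substituting into the budget gives p_1·q_1·(1 + (1/4)) = I.
Demand: q_1*(p_1,p_2,I) = 0.8·I/p_1 and q_2* = 0.2·I/p_2.
At p_1=9, p_2=1, I=46: q_1* = 0.8·46/9 = 4.0889, q_2* = 9.2.
Utility at the optimum: U(4.0889, 9.2) = 4.8089.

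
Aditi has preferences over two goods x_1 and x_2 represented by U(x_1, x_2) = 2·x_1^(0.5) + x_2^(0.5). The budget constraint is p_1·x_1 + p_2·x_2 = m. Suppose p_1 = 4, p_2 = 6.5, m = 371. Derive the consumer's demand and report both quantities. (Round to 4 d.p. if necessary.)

Substitute x_2 = (x_2/x_1)·x_1 into the budget: x_1* = m/(p_1 + p_2·(x_2/x_1)).
Numerically x_2/x_1 = 0.094675, so x_1* = 371/(4 + 6.5·0.094675) = 80.3833 and x_2* = 0.094675·80.3833 = 7.6103.

x_1* = 80.3833, x_2* = 7.6103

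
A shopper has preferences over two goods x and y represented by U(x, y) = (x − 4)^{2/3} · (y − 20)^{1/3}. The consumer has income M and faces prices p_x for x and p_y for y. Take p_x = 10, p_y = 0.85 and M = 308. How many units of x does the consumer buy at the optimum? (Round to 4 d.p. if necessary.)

Let x' = x−4, y' = y−20. MRS = 2·y'/x' = p_x/p_y.
Substituting into the budget: x* = 4 + 2/3·(M − 4·p_x − 20·p_y)/p_x, and y* = 20 + 1/3·(…)/p_y.
Discretionary income = 308 − 4·10 − 20·0.85 = 251; x* = 4 + 2/3·251/10 = 20.7333.

x* = 20.7333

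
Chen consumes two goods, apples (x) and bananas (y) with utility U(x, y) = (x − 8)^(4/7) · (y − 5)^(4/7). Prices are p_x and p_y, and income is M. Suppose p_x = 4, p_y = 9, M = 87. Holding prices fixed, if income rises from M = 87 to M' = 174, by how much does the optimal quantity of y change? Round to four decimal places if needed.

Δy* = 4.8333

This is Cobb-Douglas in (x−8, y−5): tangency gives 4/7·p_y·(y−5) = 4/7·p_x·(x−8).
Substituting into the budget: x* = 8 + 0.5·(M − 8·p_x − 5·p_y)/p_x, and y* = 5 + 0.5·(…)/p_y.
Discretionary income = 87 − 8·4 − 5·9 = 10; y* = 5 + 0.5·10/9 = 5.5556.
At M' = 174: y* = 10.3889. Change: 10.3889 − 5.5556 = 4.8333.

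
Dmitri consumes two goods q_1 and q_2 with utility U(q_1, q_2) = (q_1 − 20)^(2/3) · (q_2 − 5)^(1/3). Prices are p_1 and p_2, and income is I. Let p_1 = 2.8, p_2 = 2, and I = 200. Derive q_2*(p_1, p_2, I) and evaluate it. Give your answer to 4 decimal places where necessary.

This is Cobb-Douglas in (q_1−20, q_2−5): tangency gives 2/3·p_2·(q_2−5) = 1/3·p_1·(q_1−20).
After buying the subsistence bundle (20, 5), a share 2/3 of the remaining income goes to q_1: q_1* = 20 + 2/3·(I − 20p_1 − 5p_2)/p_1.
Discretionary income = 200 − 20·2.8 − 5·2 = 134; q_2* = 5 + 1/3·134/2 = 27.3333.

q_2* = 27.3333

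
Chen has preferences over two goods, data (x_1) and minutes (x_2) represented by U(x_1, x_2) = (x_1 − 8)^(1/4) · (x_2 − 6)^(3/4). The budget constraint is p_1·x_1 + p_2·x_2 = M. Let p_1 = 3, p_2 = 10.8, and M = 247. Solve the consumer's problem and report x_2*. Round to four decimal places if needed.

Let x_1' = x_1−8, x_2' = x_2−6. MRS = (1/3)·x_2'/x_1' = p_1/p_2.
Substituting into the budget: x_1* = 8 + 0.25·(M − 8·p_1 − 6·p_2)/p_1, and x_2* = 6 + 0.75·(…)/p_2.
Discretionary income = 247 − 8·3 − 6·10.8 = 158.2; x_2* = 6 + 0.75·158.2/10.8 = 16.9861.

x_2* = 16.9861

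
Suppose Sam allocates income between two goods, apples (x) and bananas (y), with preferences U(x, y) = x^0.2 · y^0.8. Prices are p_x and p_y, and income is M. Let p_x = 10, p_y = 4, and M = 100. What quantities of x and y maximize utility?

MU_x/MU_y = (0.2·y)/(0.8·x); tangency sets this equal to p_x/p_y.
Rearranging, p_y·y = 4·p_x·x. Substituting into the budget gives p_x·x·(1 + 4) = M.
Demand: x*(p_x,p_y,M) = 0.2·M/p_x and y* = 0.8·M/p_y.
At p_x=10, p_y=4, M=100: x* = 0.2·100/10 = 2, y* = 20.

x* = 2, y* = 20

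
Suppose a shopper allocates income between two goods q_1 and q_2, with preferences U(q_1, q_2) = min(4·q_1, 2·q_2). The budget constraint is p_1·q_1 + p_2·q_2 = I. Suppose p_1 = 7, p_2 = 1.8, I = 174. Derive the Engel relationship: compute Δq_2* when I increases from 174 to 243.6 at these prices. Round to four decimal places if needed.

Leontief preferences: the optimum is at the kink where q_1/2 = q_2/4, i.e. q_2 = 2·q_1.
Budget: p_1·q_1 + p_2·2·q_1 = I, so (2·p_1 + 4·p_2)·q_1 = 2·I.
Demand: q_1*(p_1,p_2,I) = 2·I/(2·p_1 + 4·p_2), q_2* = 4·I/(2·p_1 + 4·p_2).
Here 2·7 + 4·1.8 = 21.2, giving q_2* = 32.8302.
At I' = 243.6: q_2* = 45.9623. Change: 45.9623 − 32.8302 = 13.1321.

Δq_2* = 13.1321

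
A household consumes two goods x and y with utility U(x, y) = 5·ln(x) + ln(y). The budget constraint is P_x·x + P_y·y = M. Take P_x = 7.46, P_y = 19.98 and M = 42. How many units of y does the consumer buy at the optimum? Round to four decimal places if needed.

y* = 0.3504

The MRS is 5·y/x. Set MRS = P_x/P_y.
Rearranging, P_y·y = (1/5)·P_x·x. Substituting into the budget gives P_x·x·(1 + (1/5)) = M.
Demand: x*(P_x,P_y,M) = 5/6·M/P_x and y* = 1/6·M/P_y.
At P_x=7.46, P_y=19.98, M=42: y* = 1/6·42/19.98 = 0.3504.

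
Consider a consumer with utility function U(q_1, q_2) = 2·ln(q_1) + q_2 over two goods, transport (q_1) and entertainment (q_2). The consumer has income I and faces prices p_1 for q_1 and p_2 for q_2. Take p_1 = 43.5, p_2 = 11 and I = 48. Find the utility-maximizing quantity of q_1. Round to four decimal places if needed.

So q_1*(p_1,p_2) = 2·p_2/p_1, independent of income; and q_2* = (I − 2·p_2)/p_2.
At the given prices: q_1* = 2·11/43.5 = 0.5057.

q_1* = 0.5057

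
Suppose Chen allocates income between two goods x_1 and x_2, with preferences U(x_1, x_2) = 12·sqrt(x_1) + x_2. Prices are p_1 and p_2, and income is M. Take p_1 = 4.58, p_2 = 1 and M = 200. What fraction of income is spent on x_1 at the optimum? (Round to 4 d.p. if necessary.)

MU_x_1 = 6/√x_1, MU_x_2 = 1. Tangency: 6/√x_1 = p_1/p_2.
Solve: √x_1 = 6·p_2/p_1, so x_1*(p_1,p_2) = (6·p_2/p_1)², and x_2* = (M − p_1·x_1*)/p_2.
Plugging in: x_1* = (6·1/4.58)² = 1.7162, x_2* = 192.1397.
Expenditure on x_1: 4.58·1.7162 = 7.8603; share = 0.0393.

share on x_1 = 0.0393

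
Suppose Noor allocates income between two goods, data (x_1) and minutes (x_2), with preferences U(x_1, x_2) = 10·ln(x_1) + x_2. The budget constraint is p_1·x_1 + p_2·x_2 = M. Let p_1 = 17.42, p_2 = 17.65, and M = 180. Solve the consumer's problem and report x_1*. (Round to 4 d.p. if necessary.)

MU_x_1 = 10/x_1, MU_x_2 = 1. Tangency: 10/x_1 = p_1/p_2.
So x_1*(p_1,p_2) = 10·p_2/p_1, independent of income; and x_2* = (M − 10·p_2)/p_2.
At the given prices: x_1* = 10·17.65/17.42 = 10.132.

x_1* = 10.132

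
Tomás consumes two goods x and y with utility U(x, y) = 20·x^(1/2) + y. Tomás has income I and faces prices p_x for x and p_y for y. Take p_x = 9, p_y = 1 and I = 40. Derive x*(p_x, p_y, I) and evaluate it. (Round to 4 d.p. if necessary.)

Set MRS = p_x/p_y: 10·x^(−1/2) = p_x/p_y.
Solve: √x = 10·p_y/p_x, so x*(p_x,p_y) = (10·p_y/p_x)², and y* = (I − p_x·x*)/p_y.
Plugging in: x* = (10·1/9)² = 1.2346.

x* = 1.2346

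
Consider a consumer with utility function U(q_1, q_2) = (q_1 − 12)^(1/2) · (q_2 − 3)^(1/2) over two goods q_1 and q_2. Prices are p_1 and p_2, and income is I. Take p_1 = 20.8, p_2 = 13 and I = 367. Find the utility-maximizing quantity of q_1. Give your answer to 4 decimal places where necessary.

q_1* = 13.8846

This is Cobb-Douglas in (q_1−12, q_2−3): tangency gives 0.5·p_2·(q_2−3) = 0.5·p_1·(q_1−12).
After buying the subsistence bundle (12, 3), a share 0.5 of the remaining income goes to q_1: q_1* = 12 + 0.5·(I − 12p_1 − 3p_2)/p_1.
Discretionary income = 367 − 12·20.8 − 3·13 = 78.4; q_1* = 12 + 0.5·78.4/20.8 = 13.8846.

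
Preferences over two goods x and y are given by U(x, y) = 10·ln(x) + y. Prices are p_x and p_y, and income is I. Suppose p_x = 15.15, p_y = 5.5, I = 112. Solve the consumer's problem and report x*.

x* = 3.6304

So x*(p_x,p_y) = 10·p_y/p_x, independent of income; and y* = (I − 10·p_y)/p_y.
At the given prices: x* = 10·5.5/15.15 = 3.6304.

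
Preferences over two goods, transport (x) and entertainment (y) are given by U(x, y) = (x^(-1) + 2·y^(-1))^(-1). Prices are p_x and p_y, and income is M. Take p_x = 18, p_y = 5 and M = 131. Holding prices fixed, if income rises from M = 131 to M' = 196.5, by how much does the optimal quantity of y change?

MRS = MU_x/MU_y = (1/2)·(y/x)^(2). Set equal to p_x/p_y.
Solve for the ratio: y/x = [2·p_x/p_y]^(0.5).
With the ratio pinned down, the budget gives x* = M/(p_x + p_y·(y/x)) and y* = (y/x)·x*.
Numerically y/x = 2.683282, so x* = 131/(18 + 5·2.683282) = 4.1698 and y* = 2.683282·4.1698 = 11.1887.
At M' = 196.5: y* = 16.7831. Change: 16.7831 − 11.1887 = 5.5944.

Δy* = 5.5944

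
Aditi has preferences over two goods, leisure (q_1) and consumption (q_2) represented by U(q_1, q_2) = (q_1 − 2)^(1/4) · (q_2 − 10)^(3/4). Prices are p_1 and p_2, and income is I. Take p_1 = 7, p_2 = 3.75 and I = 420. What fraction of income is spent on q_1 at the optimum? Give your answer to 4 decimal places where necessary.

This is Cobb-Douglas in (q_1−2, q_2−10): tangency gives 0.25·p_2·(q_2−10) = 0.75·p_1·(q_1−2).
Substituting into the budget: q_1* = 2 + 0.25·(I − 2·p_1 − 10·p_2)/p_1, and q_2* = 10 + 0.75·(…)/p_2.
Discretionary income = 420 − 2·7 − 10·3.75 = 368.5; q_1* = 2 + 0.25·368.5/7 = 15.1607; q_2* = 10 + 0.75·368.5/3.75 = 83.7.
Expenditure on q_1: 7·15.1607 = 106.125; share = 0.2527.

share on q_1 = 0.2527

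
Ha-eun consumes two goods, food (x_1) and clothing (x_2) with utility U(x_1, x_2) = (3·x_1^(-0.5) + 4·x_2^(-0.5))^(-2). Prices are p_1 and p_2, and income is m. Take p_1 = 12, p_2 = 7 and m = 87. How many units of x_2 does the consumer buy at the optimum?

From the CES first-order condition, (3/4)·(x_2/x_1)^(1.5) = p_1/p_2.
Hence x_2/x_1 = ((4/3)·p_1/p_2)^(1/(1.5)), i.e. raised to the 2/3 power.
With the ratio pinned down, the budget gives x_1* = m/(p_1 + p_2·(x_2/x_1)) and x_2* = (x_2/x_1)·x_1*.
Numerically x_2/x_1 = 1.735194, so x_1* = 87/(12 + 7·1.735194) = 3.603 and x_2* = 1.735194·3.603 = 6.252.

x_2* = 6.252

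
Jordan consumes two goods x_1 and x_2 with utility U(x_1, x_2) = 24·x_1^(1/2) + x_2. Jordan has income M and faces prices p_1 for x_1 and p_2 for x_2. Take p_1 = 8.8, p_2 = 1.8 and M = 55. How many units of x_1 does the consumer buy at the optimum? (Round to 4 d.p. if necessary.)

Utility is quasi-linear in x_2; the FOC for x_1 is 12/√x_1 = p_1/p_2.
Thus x_1* = (12·p_2/p_1)² — independent of M — with the rest of income spent on x_2.
Plugging in: x_1* = (12·1.8/8.8)² = 6.0248.

x_1* = 6.0248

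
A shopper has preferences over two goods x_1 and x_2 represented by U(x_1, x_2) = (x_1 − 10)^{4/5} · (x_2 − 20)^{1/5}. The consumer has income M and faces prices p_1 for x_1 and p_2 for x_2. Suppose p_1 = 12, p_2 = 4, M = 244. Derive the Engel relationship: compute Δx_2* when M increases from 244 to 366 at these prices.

Δx_2* = 6.1

MRS = 4·(x_2−20)/(x_1−10). Tangency with p_1/p_2 gives x_2−20 = (1/4)·(p_1/p_2)·(x_1−10).
After buying the subsistence bundle (10, 20), a share 0.8 of the remaining income goes to x_1: x_1* = 10 + 0.8·(M − 10p_1 − 20p_2)/p_1.
Discretionary income = 244 − 10·12 − 20·4 = 44; x_2* = 20 + 0.2·44/4 = 22.2.
At M' = 366: x_2* = 28.3. Change: 28.3 − 22.2 = 6.1.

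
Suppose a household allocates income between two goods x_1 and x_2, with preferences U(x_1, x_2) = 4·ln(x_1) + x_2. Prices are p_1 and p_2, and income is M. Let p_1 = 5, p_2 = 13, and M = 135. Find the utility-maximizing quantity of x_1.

x_1* = 10.4

Set MRS = p_1/p_2: (4/x_1)/1 = p_1/p_2.
So x_1*(p_1,p_2) = 4·p_2/p_1, independent of income; and x_2* = (M − 4·p_2)/p_2.
At the given prices: x_1* = 4·13/5 = 10.4.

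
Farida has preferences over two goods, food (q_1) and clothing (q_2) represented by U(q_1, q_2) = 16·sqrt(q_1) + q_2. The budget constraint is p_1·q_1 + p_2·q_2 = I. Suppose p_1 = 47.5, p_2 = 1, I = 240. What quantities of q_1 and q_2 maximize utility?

Utility is quasi-linear in q_2; the FOC for q_1 is 8/√q_1 = p_1/p_2.
Solve: √q_1 = 8·p_2/p_1, so q_1*(p_1,p_2) = (8·p_2/p_1)², and q_2* = (I − p_1·q_1*)/p_2.
Plugging in: q_1* = (8·1/47.5)² = 0.0284, q_2* = 238.6526.

q_1* = 0.0284, q_2* = 238.6526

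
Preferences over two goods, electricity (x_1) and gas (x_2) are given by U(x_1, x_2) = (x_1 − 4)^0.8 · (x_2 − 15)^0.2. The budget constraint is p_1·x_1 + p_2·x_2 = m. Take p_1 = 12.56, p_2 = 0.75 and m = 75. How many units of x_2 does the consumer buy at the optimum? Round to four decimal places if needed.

Substituting into the budget: x_1* = 4 + 0.8·(m − 4·p_1 − 15·p_2)/p_1, and x_2* = 15 + 0.2·(…)/p_2.
Discretionary income = 75 − 4·12.56 − 15·0.75 = 13.51; x_2* = 15 + 0.2·13.51/0.75 = 18.6027.

x_2* = 18.6027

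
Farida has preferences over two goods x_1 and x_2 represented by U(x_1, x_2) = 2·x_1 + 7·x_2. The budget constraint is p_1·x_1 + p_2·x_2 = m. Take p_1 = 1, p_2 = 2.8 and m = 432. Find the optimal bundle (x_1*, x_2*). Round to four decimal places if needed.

Perfect substitutes: compare marginal utility per dollar. 2/p_1 vs 7/p_2 → 2 vs 2.5.
x_2 gives more utility per dollar, so spend all income on x_2: x_2* = m/p_2, x_1* = 0.
Numerically: x_1* = 0, x_2* = 154.2857.

x_1* = 0, x_2* = 154.2857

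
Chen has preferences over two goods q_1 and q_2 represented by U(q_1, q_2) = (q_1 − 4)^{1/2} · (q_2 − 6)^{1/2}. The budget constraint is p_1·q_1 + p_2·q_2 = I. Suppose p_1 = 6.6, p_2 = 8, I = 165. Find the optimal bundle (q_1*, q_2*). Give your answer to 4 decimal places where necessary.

This is Cobb-Douglas in (q_1−4, q_2−6): tangency gives 0.5·p_2·(q_2−6) = 0.5·p_1·(q_1−4).
Substituting into the budget: q_1* = 4 + 0.5·(I − 4·p_1 − 6·p_2)/p_1, and q_2* = 6 + 0.5·(…)/p_2.
Discretionary income = 165 − 4·6.6 − 6·8 = 90.6; q_1* = 4 + 0.5·90.6/6.6 = 10.8636; q_2* = 6 + 0.5·90.6/8 = 11.6625.

q_1* = 10.8636, q_2* = 11.6625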